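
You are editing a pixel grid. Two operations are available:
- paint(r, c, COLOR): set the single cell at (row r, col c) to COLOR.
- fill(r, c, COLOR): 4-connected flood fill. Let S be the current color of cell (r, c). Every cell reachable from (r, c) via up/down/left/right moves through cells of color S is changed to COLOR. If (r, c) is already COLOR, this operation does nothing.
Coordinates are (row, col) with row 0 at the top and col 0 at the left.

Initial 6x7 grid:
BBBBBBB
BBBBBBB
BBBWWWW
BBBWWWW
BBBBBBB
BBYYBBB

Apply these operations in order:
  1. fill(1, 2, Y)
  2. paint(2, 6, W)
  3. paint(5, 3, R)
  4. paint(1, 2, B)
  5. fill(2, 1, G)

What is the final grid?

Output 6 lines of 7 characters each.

After op 1 fill(1,2,Y) [32 cells changed]:
YYYYYYY
YYYYYYY
YYYWWWW
YYYWWWW
YYYYYYY
YYYYYYY
After op 2 paint(2,6,W):
YYYYYYY
YYYYYYY
YYYWWWW
YYYWWWW
YYYYYYY
YYYYYYY
After op 3 paint(5,3,R):
YYYYYYY
YYYYYYY
YYYWWWW
YYYWWWW
YYYYYYY
YYYRYYY
After op 4 paint(1,2,B):
YYYYYYY
YYBYYYY
YYYWWWW
YYYWWWW
YYYYYYY
YYYRYYY
After op 5 fill(2,1,G) [32 cells changed]:
GGGGGGG
GGBGGGG
GGGWWWW
GGGWWWW
GGGGGGG
GGGRGGG

Answer: GGGGGGG
GGBGGGG
GGGWWWW
GGGWWWW
GGGGGGG
GGGRGGG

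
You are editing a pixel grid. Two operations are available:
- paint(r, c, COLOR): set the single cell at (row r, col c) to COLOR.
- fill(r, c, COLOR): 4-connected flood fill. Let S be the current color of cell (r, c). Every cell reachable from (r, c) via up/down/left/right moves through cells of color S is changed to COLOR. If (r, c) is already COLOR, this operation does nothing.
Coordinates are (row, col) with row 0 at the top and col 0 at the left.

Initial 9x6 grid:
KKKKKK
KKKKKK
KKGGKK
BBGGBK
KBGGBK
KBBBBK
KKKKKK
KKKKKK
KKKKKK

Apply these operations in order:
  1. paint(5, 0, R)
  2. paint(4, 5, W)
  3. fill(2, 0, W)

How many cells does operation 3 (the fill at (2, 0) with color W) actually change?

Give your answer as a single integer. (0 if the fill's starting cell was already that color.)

After op 1 paint(5,0,R):
KKKKKK
KKKKKK
KKGGKK
BBGGBK
KBGGBK
RBBBBK
KKKKKK
KKKKKK
KKKKKK
After op 2 paint(4,5,W):
KKKKKK
KKKKKK
KKGGKK
BBGGBK
KBGGBW
RBBBBK
KKKKKK
KKKKKK
KKKKKK
After op 3 fill(2,0,W) [17 cells changed]:
WWWWWW
WWWWWW
WWGGWW
BBGGBW
KBGGBW
RBBBBK
KKKKKK
KKKKKK
KKKKKK

Answer: 17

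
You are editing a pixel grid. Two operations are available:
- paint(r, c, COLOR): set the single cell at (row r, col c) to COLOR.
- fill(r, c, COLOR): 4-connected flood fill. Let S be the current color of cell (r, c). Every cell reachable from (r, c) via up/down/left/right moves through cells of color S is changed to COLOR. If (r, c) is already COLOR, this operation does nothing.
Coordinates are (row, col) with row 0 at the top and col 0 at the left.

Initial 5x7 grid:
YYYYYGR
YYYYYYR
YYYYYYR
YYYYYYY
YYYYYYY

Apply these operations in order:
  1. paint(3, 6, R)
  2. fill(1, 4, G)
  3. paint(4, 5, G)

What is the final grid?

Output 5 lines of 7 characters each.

After op 1 paint(3,6,R):
YYYYYGR
YYYYYYR
YYYYYYR
YYYYYYR
YYYYYYY
After op 2 fill(1,4,G) [30 cells changed]:
GGGGGGR
GGGGGGR
GGGGGGR
GGGGGGR
GGGGGGG
After op 3 paint(4,5,G):
GGGGGGR
GGGGGGR
GGGGGGR
GGGGGGR
GGGGGGG

Answer: GGGGGGR
GGGGGGR
GGGGGGR
GGGGGGR
GGGGGGG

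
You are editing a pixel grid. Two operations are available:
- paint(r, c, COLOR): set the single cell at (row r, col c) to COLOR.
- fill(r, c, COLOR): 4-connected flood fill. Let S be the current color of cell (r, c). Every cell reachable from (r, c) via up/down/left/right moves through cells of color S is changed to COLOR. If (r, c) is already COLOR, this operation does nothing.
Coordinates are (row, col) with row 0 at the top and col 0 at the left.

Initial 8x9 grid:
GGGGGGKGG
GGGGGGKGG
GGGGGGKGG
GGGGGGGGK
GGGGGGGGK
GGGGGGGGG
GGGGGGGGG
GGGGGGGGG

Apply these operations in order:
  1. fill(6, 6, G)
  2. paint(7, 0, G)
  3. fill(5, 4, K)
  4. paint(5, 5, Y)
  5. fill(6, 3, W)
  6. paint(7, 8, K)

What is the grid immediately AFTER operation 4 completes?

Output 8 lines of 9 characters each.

Answer: KKKKKKKKK
KKKKKKKKK
KKKKKKKKK
KKKKKKKKK
KKKKKKKKK
KKKKKYKKK
KKKKKKKKK
KKKKKKKKK

Derivation:
After op 1 fill(6,6,G) [0 cells changed]:
GGGGGGKGG
GGGGGGKGG
GGGGGGKGG
GGGGGGGGK
GGGGGGGGK
GGGGGGGGG
GGGGGGGGG
GGGGGGGGG
After op 2 paint(7,0,G):
GGGGGGKGG
GGGGGGKGG
GGGGGGKGG
GGGGGGGGK
GGGGGGGGK
GGGGGGGGG
GGGGGGGGG
GGGGGGGGG
After op 3 fill(5,4,K) [67 cells changed]:
KKKKKKKKK
KKKKKKKKK
KKKKKKKKK
KKKKKKKKK
KKKKKKKKK
KKKKKKKKK
KKKKKKKKK
KKKKKKKKK
After op 4 paint(5,5,Y):
KKKKKKKKK
KKKKKKKKK
KKKKKKKKK
KKKKKKKKK
KKKKKKKKK
KKKKKYKKK
KKKKKKKKK
KKKKKKKKK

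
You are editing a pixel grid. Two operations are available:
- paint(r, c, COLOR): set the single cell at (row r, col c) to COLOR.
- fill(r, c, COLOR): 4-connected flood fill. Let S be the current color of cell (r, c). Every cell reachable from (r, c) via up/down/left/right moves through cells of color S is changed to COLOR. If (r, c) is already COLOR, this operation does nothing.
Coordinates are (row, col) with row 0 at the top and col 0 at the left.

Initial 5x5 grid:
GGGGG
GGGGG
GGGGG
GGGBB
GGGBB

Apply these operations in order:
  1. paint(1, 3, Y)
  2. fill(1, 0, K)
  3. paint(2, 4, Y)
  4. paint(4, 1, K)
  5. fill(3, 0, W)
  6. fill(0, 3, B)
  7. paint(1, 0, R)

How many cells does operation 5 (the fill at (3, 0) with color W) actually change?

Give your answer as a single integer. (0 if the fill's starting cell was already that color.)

After op 1 paint(1,3,Y):
GGGGG
GGGYG
GGGGG
GGGBB
GGGBB
After op 2 fill(1,0,K) [20 cells changed]:
KKKKK
KKKYK
KKKKK
KKKBB
KKKBB
After op 3 paint(2,4,Y):
KKKKK
KKKYK
KKKKY
KKKBB
KKKBB
After op 4 paint(4,1,K):
KKKKK
KKKYK
KKKKY
KKKBB
KKKBB
After op 5 fill(3,0,W) [19 cells changed]:
WWWWW
WWWYW
WWWWY
WWWBB
WWWBB

Answer: 19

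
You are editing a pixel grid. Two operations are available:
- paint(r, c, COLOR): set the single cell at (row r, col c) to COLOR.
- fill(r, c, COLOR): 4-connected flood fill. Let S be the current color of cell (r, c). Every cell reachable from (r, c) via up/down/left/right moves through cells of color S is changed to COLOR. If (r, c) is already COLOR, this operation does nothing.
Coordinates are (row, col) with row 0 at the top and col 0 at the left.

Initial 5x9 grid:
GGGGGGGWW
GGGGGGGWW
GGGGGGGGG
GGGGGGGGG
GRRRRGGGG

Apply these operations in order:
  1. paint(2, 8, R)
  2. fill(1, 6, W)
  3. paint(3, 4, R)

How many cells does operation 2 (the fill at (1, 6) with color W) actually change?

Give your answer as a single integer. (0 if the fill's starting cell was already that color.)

After op 1 paint(2,8,R):
GGGGGGGWW
GGGGGGGWW
GGGGGGGGR
GGGGGGGGG
GRRRRGGGG
After op 2 fill(1,6,W) [36 cells changed]:
WWWWWWWWW
WWWWWWWWW
WWWWWWWWR
WWWWWWWWW
WRRRRWWWW

Answer: 36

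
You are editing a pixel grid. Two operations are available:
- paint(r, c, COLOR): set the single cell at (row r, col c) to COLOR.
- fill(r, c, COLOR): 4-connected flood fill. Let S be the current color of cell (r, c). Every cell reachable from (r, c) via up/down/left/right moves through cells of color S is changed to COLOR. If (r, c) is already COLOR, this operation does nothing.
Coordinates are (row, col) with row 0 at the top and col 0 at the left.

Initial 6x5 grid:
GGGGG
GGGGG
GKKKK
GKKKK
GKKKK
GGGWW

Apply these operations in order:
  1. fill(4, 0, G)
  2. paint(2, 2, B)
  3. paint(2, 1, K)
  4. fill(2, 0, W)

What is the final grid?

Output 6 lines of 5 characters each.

Answer: WWWWW
WWWWW
WKBKK
WKKKK
WKKKK
WWWWW

Derivation:
After op 1 fill(4,0,G) [0 cells changed]:
GGGGG
GGGGG
GKKKK
GKKKK
GKKKK
GGGWW
After op 2 paint(2,2,B):
GGGGG
GGGGG
GKBKK
GKKKK
GKKKK
GGGWW
After op 3 paint(2,1,K):
GGGGG
GGGGG
GKBKK
GKKKK
GKKKK
GGGWW
After op 4 fill(2,0,W) [16 cells changed]:
WWWWW
WWWWW
WKBKK
WKKKK
WKKKK
WWWWW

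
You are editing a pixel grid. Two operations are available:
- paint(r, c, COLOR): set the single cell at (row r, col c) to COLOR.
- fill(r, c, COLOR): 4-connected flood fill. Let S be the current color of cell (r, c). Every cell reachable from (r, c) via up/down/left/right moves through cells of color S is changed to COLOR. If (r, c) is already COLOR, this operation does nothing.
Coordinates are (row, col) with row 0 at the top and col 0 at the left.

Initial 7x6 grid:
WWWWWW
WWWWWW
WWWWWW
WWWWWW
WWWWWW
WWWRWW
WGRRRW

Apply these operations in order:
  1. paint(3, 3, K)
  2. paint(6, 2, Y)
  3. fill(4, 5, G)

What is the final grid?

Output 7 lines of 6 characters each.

Answer: GGGGGG
GGGGGG
GGGGGG
GGGKGG
GGGGGG
GGGRGG
GGYRRG

Derivation:
After op 1 paint(3,3,K):
WWWWWW
WWWWWW
WWWWWW
WWWKWW
WWWWWW
WWWRWW
WGRRRW
After op 2 paint(6,2,Y):
WWWWWW
WWWWWW
WWWWWW
WWWKWW
WWWWWW
WWWRWW
WGYRRW
After op 3 fill(4,5,G) [36 cells changed]:
GGGGGG
GGGGGG
GGGGGG
GGGKGG
GGGGGG
GGGRGG
GGYRRG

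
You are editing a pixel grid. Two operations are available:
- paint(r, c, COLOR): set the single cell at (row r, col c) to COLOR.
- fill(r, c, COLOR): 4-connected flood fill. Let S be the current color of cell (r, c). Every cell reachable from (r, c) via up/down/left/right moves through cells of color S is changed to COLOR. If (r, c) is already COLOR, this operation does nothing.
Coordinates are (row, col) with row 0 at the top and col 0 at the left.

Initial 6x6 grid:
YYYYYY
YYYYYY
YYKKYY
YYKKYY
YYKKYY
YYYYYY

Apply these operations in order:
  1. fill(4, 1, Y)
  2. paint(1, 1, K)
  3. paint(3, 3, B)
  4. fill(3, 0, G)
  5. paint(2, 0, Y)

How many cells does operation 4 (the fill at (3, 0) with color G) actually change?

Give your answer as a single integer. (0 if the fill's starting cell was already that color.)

Answer: 29

Derivation:
After op 1 fill(4,1,Y) [0 cells changed]:
YYYYYY
YYYYYY
YYKKYY
YYKKYY
YYKKYY
YYYYYY
After op 2 paint(1,1,K):
YYYYYY
YKYYYY
YYKKYY
YYKKYY
YYKKYY
YYYYYY
After op 3 paint(3,3,B):
YYYYYY
YKYYYY
YYKKYY
YYKBYY
YYKKYY
YYYYYY
After op 4 fill(3,0,G) [29 cells changed]:
GGGGGG
GKGGGG
GGKKGG
GGKBGG
GGKKGG
GGGGGG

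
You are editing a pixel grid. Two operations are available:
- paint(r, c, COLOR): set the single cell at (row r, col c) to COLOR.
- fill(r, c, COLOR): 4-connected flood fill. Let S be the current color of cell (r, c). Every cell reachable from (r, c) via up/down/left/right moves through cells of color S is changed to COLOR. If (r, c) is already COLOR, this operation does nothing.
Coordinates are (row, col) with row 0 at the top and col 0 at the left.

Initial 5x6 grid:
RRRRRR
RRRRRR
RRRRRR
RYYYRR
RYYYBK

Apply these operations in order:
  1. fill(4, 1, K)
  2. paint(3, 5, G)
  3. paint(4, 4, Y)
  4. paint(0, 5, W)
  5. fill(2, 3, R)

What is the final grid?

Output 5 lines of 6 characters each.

Answer: RRRRRW
RRRRRR
RRRRRR
RKKKRG
RKKKYK

Derivation:
After op 1 fill(4,1,K) [6 cells changed]:
RRRRRR
RRRRRR
RRRRRR
RKKKRR
RKKKBK
After op 2 paint(3,5,G):
RRRRRR
RRRRRR
RRRRRR
RKKKRG
RKKKBK
After op 3 paint(4,4,Y):
RRRRRR
RRRRRR
RRRRRR
RKKKRG
RKKKYK
After op 4 paint(0,5,W):
RRRRRW
RRRRRR
RRRRRR
RKKKRG
RKKKYK
After op 5 fill(2,3,R) [0 cells changed]:
RRRRRW
RRRRRR
RRRRRR
RKKKRG
RKKKYK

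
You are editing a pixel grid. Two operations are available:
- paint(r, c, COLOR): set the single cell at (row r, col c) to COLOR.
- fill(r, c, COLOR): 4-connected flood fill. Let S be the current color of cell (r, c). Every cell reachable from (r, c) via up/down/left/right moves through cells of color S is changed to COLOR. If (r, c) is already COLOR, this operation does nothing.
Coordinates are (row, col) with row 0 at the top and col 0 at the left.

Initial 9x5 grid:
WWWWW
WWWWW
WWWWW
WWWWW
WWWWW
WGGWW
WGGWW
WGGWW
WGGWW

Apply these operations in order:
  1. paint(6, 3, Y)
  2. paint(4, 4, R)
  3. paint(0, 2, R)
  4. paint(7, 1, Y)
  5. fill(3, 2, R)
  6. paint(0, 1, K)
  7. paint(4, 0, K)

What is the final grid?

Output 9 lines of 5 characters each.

After op 1 paint(6,3,Y):
WWWWW
WWWWW
WWWWW
WWWWW
WWWWW
WGGWW
WGGYW
WGGWW
WGGWW
After op 2 paint(4,4,R):
WWWWW
WWWWW
WWWWW
WWWWW
WWWWR
WGGWW
WGGYW
WGGWW
WGGWW
After op 3 paint(0,2,R):
WWRWW
WWWWW
WWWWW
WWWWW
WWWWR
WGGWW
WGGYW
WGGWW
WGGWW
After op 4 paint(7,1,Y):
WWRWW
WWWWW
WWWWW
WWWWW
WWWWR
WGGWW
WGGYW
WYGWW
WGGWW
After op 5 fill(3,2,R) [34 cells changed]:
RRRRR
RRRRR
RRRRR
RRRRR
RRRRR
RGGRR
RGGYR
RYGRR
RGGRR
After op 6 paint(0,1,K):
RKRRR
RRRRR
RRRRR
RRRRR
RRRRR
RGGRR
RGGYR
RYGRR
RGGRR
After op 7 paint(4,0,K):
RKRRR
RRRRR
RRRRR
RRRRR
KRRRR
RGGRR
RGGYR
RYGRR
RGGRR

Answer: RKRRR
RRRRR
RRRRR
RRRRR
KRRRR
RGGRR
RGGYR
RYGRR
RGGRR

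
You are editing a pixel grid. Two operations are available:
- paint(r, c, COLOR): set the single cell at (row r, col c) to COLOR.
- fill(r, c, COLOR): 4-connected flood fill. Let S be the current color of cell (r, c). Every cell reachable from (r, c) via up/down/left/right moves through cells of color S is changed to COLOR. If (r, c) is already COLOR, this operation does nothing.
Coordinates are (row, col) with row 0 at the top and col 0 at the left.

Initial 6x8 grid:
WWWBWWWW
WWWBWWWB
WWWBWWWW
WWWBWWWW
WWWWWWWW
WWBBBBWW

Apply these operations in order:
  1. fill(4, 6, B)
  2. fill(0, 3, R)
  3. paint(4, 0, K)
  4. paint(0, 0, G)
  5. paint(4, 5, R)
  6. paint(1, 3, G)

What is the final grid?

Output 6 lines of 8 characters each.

After op 1 fill(4,6,B) [39 cells changed]:
BBBBBBBB
BBBBBBBB
BBBBBBBB
BBBBBBBB
BBBBBBBB
BBBBBBBB
After op 2 fill(0,3,R) [48 cells changed]:
RRRRRRRR
RRRRRRRR
RRRRRRRR
RRRRRRRR
RRRRRRRR
RRRRRRRR
After op 3 paint(4,0,K):
RRRRRRRR
RRRRRRRR
RRRRRRRR
RRRRRRRR
KRRRRRRR
RRRRRRRR
After op 4 paint(0,0,G):
GRRRRRRR
RRRRRRRR
RRRRRRRR
RRRRRRRR
KRRRRRRR
RRRRRRRR
After op 5 paint(4,5,R):
GRRRRRRR
RRRRRRRR
RRRRRRRR
RRRRRRRR
KRRRRRRR
RRRRRRRR
After op 6 paint(1,3,G):
GRRRRRRR
RRRGRRRR
RRRRRRRR
RRRRRRRR
KRRRRRRR
RRRRRRRR

Answer: GRRRRRRR
RRRGRRRR
RRRRRRRR
RRRRRRRR
KRRRRRRR
RRRRRRRR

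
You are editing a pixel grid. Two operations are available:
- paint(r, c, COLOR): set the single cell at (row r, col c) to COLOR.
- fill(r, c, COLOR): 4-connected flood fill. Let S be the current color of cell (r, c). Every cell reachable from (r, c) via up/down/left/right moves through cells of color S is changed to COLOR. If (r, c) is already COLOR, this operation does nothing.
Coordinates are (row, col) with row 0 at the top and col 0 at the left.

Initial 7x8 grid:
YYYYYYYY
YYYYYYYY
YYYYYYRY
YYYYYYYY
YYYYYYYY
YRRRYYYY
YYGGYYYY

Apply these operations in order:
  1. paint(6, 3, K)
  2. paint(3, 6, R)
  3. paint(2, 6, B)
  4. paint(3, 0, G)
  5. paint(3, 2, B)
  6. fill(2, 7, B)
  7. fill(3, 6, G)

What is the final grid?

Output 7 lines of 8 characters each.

After op 1 paint(6,3,K):
YYYYYYYY
YYYYYYYY
YYYYYYRY
YYYYYYYY
YYYYYYYY
YRRRYYYY
YYGKYYYY
After op 2 paint(3,6,R):
YYYYYYYY
YYYYYYYY
YYYYYYRY
YYYYYYRY
YYYYYYYY
YRRRYYYY
YYGKYYYY
After op 3 paint(2,6,B):
YYYYYYYY
YYYYYYYY
YYYYYYBY
YYYYYYRY
YYYYYYYY
YRRRYYYY
YYGKYYYY
After op 4 paint(3,0,G):
YYYYYYYY
YYYYYYYY
YYYYYYBY
GYYYYYRY
YYYYYYYY
YRRRYYYY
YYGKYYYY
After op 5 paint(3,2,B):
YYYYYYYY
YYYYYYYY
YYYYYYBY
GYBYYYRY
YYYYYYYY
YRRRYYYY
YYGKYYYY
After op 6 fill(2,7,B) [47 cells changed]:
BBBBBBBB
BBBBBBBB
BBBBBBBB
GBBBBBRB
BBBBBBBB
BRRRBBBB
BBGKBBBB
After op 7 fill(3,6,G) [1 cells changed]:
BBBBBBBB
BBBBBBBB
BBBBBBBB
GBBBBBGB
BBBBBBBB
BRRRBBBB
BBGKBBBB

Answer: BBBBBBBB
BBBBBBBB
BBBBBBBB
GBBBBBGB
BBBBBBBB
BRRRBBBB
BBGKBBBB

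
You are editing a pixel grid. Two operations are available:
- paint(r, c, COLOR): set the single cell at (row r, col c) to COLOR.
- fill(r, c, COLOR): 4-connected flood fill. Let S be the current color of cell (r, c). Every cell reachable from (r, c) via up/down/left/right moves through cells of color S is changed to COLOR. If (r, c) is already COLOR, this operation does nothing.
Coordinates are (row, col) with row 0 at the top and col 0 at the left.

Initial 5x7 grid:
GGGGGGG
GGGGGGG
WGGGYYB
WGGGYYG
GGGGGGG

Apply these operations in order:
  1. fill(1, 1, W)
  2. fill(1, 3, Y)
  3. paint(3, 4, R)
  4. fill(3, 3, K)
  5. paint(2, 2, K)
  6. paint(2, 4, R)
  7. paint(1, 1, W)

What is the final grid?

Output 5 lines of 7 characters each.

Answer: KKKKKKK
KWKKKKK
KKKKRKB
KKKKRKK
KKKKKKK

Derivation:
After op 1 fill(1,1,W) [28 cells changed]:
WWWWWWW
WWWWWWW
WWWWYYB
WWWWYYW
WWWWWWW
After op 2 fill(1,3,Y) [30 cells changed]:
YYYYYYY
YYYYYYY
YYYYYYB
YYYYYYY
YYYYYYY
After op 3 paint(3,4,R):
YYYYYYY
YYYYYYY
YYYYYYB
YYYYRYY
YYYYYYY
After op 4 fill(3,3,K) [33 cells changed]:
KKKKKKK
KKKKKKK
KKKKKKB
KKKKRKK
KKKKKKK
After op 5 paint(2,2,K):
KKKKKKK
KKKKKKK
KKKKKKB
KKKKRKK
KKKKKKK
After op 6 paint(2,4,R):
KKKKKKK
KKKKKKK
KKKKRKB
KKKKRKK
KKKKKKK
After op 7 paint(1,1,W):
KKKKKKK
KWKKKKK
KKKKRKB
KKKKRKK
KKKKKKK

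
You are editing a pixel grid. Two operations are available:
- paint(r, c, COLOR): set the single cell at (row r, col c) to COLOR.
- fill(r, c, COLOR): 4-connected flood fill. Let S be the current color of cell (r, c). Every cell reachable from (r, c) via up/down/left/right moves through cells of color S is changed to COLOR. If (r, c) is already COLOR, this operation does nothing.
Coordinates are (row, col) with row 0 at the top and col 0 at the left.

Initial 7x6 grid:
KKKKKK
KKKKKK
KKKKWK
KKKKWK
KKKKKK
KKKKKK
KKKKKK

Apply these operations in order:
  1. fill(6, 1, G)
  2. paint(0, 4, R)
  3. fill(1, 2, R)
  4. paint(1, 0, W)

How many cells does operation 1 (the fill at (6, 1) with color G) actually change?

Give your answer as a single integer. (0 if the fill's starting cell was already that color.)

After op 1 fill(6,1,G) [40 cells changed]:
GGGGGG
GGGGGG
GGGGWG
GGGGWG
GGGGGG
GGGGGG
GGGGGG

Answer: 40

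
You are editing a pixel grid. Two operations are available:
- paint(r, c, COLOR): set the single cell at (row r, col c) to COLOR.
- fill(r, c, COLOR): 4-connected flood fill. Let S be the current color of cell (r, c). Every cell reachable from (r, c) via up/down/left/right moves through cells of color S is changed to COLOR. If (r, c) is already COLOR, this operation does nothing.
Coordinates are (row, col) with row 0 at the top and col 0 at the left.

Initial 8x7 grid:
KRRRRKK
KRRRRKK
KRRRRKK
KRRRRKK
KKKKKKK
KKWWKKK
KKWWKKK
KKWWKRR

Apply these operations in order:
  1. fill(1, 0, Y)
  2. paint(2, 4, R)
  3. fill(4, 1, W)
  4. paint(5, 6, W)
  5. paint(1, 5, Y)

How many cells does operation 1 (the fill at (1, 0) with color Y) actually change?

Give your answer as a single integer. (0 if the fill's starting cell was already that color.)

Answer: 32

Derivation:
After op 1 fill(1,0,Y) [32 cells changed]:
YRRRRYY
YRRRRYY
YRRRRYY
YRRRRYY
YYYYYYY
YYWWYYY
YYWWYYY
YYWWYRR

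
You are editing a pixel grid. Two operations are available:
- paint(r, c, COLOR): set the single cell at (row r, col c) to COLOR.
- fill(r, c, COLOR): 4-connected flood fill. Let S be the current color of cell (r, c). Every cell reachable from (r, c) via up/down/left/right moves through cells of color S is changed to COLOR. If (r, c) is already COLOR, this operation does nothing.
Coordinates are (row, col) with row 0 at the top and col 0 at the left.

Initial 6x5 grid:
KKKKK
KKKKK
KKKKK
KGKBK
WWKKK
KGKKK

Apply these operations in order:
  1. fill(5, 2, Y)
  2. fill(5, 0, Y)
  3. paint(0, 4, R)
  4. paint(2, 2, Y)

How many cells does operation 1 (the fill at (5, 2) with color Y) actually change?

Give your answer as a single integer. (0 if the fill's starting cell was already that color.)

After op 1 fill(5,2,Y) [24 cells changed]:
YYYYY
YYYYY
YYYYY
YGYBY
WWYYY
KGYYY

Answer: 24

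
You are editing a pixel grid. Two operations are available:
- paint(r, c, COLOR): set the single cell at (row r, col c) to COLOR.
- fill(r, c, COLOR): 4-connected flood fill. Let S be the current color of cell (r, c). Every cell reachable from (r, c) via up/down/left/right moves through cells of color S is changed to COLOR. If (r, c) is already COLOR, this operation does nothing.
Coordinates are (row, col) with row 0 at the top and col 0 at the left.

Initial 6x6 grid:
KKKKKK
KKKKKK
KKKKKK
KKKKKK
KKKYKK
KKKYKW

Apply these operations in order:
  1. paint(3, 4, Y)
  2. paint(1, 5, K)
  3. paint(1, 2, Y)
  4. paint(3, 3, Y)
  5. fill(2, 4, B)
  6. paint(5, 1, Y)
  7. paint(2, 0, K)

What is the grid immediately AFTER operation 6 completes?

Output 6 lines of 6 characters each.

Answer: BBBBBB
BBYBBB
BBBBBB
BBBYYB
BBBYBB
BYBYBW

Derivation:
After op 1 paint(3,4,Y):
KKKKKK
KKKKKK
KKKKKK
KKKKYK
KKKYKK
KKKYKW
After op 2 paint(1,5,K):
KKKKKK
KKKKKK
KKKKKK
KKKKYK
KKKYKK
KKKYKW
After op 3 paint(1,2,Y):
KKKKKK
KKYKKK
KKKKKK
KKKKYK
KKKYKK
KKKYKW
After op 4 paint(3,3,Y):
KKKKKK
KKYKKK
KKKKKK
KKKYYK
KKKYKK
KKKYKW
After op 5 fill(2,4,B) [30 cells changed]:
BBBBBB
BBYBBB
BBBBBB
BBBYYB
BBBYBB
BBBYBW
After op 6 paint(5,1,Y):
BBBBBB
BBYBBB
BBBBBB
BBBYYB
BBBYBB
BYBYBW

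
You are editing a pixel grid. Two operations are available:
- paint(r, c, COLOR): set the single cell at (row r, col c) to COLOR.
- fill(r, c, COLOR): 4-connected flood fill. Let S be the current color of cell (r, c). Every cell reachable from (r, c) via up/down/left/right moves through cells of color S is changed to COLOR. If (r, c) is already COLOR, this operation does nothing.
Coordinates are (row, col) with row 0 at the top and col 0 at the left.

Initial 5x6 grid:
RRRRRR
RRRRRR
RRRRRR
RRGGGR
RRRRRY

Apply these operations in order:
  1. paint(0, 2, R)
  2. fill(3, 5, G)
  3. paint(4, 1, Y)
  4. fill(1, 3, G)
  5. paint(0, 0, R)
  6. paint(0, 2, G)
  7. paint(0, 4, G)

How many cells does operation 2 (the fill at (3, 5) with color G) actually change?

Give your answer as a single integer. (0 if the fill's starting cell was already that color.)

Answer: 26

Derivation:
After op 1 paint(0,2,R):
RRRRRR
RRRRRR
RRRRRR
RRGGGR
RRRRRY
After op 2 fill(3,5,G) [26 cells changed]:
GGGGGG
GGGGGG
GGGGGG
GGGGGG
GGGGGY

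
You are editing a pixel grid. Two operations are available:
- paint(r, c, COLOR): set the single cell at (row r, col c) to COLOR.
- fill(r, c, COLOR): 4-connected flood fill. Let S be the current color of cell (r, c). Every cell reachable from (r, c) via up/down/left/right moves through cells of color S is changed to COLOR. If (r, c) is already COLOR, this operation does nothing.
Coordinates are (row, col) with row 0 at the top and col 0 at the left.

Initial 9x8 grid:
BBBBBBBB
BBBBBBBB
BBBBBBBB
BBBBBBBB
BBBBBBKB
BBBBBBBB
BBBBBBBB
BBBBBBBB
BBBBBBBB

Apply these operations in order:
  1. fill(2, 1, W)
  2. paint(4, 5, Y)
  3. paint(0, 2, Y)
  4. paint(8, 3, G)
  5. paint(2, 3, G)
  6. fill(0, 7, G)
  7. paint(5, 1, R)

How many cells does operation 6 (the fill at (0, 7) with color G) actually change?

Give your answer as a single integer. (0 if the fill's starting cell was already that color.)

After op 1 fill(2,1,W) [71 cells changed]:
WWWWWWWW
WWWWWWWW
WWWWWWWW
WWWWWWWW
WWWWWWKW
WWWWWWWW
WWWWWWWW
WWWWWWWW
WWWWWWWW
After op 2 paint(4,5,Y):
WWWWWWWW
WWWWWWWW
WWWWWWWW
WWWWWWWW
WWWWWYKW
WWWWWWWW
WWWWWWWW
WWWWWWWW
WWWWWWWW
After op 3 paint(0,2,Y):
WWYWWWWW
WWWWWWWW
WWWWWWWW
WWWWWWWW
WWWWWYKW
WWWWWWWW
WWWWWWWW
WWWWWWWW
WWWWWWWW
After op 4 paint(8,3,G):
WWYWWWWW
WWWWWWWW
WWWWWWWW
WWWWWWWW
WWWWWYKW
WWWWWWWW
WWWWWWWW
WWWWWWWW
WWWGWWWW
After op 5 paint(2,3,G):
WWYWWWWW
WWWWWWWW
WWWGWWWW
WWWWWWWW
WWWWWYKW
WWWWWWWW
WWWWWWWW
WWWWWWWW
WWWGWWWW
After op 6 fill(0,7,G) [67 cells changed]:
GGYGGGGG
GGGGGGGG
GGGGGGGG
GGGGGGGG
GGGGGYKG
GGGGGGGG
GGGGGGGG
GGGGGGGG
GGGGGGGG

Answer: 67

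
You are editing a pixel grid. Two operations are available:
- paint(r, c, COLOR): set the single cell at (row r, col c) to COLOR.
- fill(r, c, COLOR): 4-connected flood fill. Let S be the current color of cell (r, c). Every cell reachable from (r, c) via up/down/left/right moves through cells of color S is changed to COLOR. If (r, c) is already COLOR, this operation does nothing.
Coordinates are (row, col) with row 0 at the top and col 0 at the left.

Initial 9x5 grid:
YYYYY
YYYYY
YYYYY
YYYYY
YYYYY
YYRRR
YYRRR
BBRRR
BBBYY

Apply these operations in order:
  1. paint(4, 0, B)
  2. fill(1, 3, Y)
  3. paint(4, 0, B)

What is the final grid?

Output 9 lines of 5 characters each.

After op 1 paint(4,0,B):
YYYYY
YYYYY
YYYYY
YYYYY
BYYYY
YYRRR
YYRRR
BBRRR
BBBYY
After op 2 fill(1,3,Y) [0 cells changed]:
YYYYY
YYYYY
YYYYY
YYYYY
BYYYY
YYRRR
YYRRR
BBRRR
BBBYY
After op 3 paint(4,0,B):
YYYYY
YYYYY
YYYYY
YYYYY
BYYYY
YYRRR
YYRRR
BBRRR
BBBYY

Answer: YYYYY
YYYYY
YYYYY
YYYYY
BYYYY
YYRRR
YYRRR
BBRRR
BBBYY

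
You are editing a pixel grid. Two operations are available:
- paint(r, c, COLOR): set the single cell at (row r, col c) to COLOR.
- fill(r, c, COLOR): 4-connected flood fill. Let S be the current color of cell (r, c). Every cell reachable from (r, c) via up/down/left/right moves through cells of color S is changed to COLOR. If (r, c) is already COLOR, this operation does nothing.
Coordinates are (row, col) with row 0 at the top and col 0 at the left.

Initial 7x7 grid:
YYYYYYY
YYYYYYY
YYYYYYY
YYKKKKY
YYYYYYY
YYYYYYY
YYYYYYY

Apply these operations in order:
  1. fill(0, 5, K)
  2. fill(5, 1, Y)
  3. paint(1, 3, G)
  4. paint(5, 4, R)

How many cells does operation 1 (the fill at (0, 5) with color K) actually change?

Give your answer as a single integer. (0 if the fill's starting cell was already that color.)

Answer: 45

Derivation:
After op 1 fill(0,5,K) [45 cells changed]:
KKKKKKK
KKKKKKK
KKKKKKK
KKKKKKK
KKKKKKK
KKKKKKK
KKKKKKK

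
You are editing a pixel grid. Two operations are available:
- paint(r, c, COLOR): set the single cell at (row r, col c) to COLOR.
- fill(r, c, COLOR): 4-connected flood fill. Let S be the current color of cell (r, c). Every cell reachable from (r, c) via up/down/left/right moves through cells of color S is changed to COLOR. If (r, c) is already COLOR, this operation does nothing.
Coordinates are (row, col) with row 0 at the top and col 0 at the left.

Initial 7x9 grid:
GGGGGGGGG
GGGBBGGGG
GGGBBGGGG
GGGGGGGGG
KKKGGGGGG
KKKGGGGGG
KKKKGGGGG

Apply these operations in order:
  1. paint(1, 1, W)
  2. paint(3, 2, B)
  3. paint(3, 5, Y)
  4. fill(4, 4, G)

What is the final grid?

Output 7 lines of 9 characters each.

Answer: GGGGGGGGG
GWGBBGGGG
GGGBBGGGG
GGBGGYGGG
KKKGGGGGG
KKKGGGGGG
KKKKGGGGG

Derivation:
After op 1 paint(1,1,W):
GGGGGGGGG
GWGBBGGGG
GGGBBGGGG
GGGGGGGGG
KKKGGGGGG
KKKGGGGGG
KKKKGGGGG
After op 2 paint(3,2,B):
GGGGGGGGG
GWGBBGGGG
GGGBBGGGG
GGBGGGGGG
KKKGGGGGG
KKKGGGGGG
KKKKGGGGG
After op 3 paint(3,5,Y):
GGGGGGGGG
GWGBBGGGG
GGGBBGGGG
GGBGGYGGG
KKKGGGGGG
KKKGGGGGG
KKKKGGGGG
After op 4 fill(4,4,G) [0 cells changed]:
GGGGGGGGG
GWGBBGGGG
GGGBBGGGG
GGBGGYGGG
KKKGGGGGG
KKKGGGGGG
KKKKGGGGG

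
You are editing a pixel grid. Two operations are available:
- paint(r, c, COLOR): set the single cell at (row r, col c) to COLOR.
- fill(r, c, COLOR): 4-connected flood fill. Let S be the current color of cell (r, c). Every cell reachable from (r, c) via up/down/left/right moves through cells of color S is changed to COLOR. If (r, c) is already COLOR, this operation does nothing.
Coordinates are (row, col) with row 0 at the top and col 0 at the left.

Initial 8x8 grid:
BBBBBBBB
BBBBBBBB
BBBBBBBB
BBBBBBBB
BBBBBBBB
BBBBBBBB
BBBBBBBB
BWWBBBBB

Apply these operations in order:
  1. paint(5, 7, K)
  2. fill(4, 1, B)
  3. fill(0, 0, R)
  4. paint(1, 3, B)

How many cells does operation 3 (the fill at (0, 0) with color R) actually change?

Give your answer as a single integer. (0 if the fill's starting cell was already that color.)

Answer: 61

Derivation:
After op 1 paint(5,7,K):
BBBBBBBB
BBBBBBBB
BBBBBBBB
BBBBBBBB
BBBBBBBB
BBBBBBBK
BBBBBBBB
BWWBBBBB
After op 2 fill(4,1,B) [0 cells changed]:
BBBBBBBB
BBBBBBBB
BBBBBBBB
BBBBBBBB
BBBBBBBB
BBBBBBBK
BBBBBBBB
BWWBBBBB
After op 3 fill(0,0,R) [61 cells changed]:
RRRRRRRR
RRRRRRRR
RRRRRRRR
RRRRRRRR
RRRRRRRR
RRRRRRRK
RRRRRRRR
RWWRRRRR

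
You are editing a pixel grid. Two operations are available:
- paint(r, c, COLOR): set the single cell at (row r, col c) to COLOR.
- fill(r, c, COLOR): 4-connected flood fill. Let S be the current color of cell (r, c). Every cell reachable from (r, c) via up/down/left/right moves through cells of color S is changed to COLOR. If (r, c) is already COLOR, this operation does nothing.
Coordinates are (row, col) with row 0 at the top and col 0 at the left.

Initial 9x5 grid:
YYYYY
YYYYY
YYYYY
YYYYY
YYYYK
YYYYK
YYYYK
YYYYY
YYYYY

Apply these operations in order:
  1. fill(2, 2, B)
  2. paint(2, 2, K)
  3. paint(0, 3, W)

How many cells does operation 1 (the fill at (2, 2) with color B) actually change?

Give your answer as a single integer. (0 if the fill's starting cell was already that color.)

Answer: 42

Derivation:
After op 1 fill(2,2,B) [42 cells changed]:
BBBBB
BBBBB
BBBBB
BBBBB
BBBBK
BBBBK
BBBBK
BBBBB
BBBBB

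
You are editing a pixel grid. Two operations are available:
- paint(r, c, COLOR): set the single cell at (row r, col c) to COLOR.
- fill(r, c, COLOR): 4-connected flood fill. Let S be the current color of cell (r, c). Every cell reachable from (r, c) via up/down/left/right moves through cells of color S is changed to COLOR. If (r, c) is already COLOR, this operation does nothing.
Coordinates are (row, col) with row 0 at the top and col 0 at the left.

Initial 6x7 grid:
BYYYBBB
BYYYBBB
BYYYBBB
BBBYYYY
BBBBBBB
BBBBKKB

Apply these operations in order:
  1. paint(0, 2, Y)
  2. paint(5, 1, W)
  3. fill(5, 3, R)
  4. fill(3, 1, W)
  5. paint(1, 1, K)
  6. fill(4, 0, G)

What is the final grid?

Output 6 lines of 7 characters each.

After op 1 paint(0,2,Y):
BYYYBBB
BYYYBBB
BYYYBBB
BBBYYYY
BBBBBBB
BBBBKKB
After op 2 paint(5,1,W):
BYYYBBB
BYYYBBB
BYYYBBB
BBBYYYY
BBBBBBB
BWBBKKB
After op 3 fill(5,3,R) [17 cells changed]:
RYYYBBB
RYYYBBB
RYYYBBB
RRRYYYY
RRRRRRR
RWRRKKR
After op 4 fill(3,1,W) [17 cells changed]:
WYYYBBB
WYYYBBB
WYYYBBB
WWWYYYY
WWWWWWW
WWWWKKW
After op 5 paint(1,1,K):
WYYYBBB
WKYYBBB
WYYYBBB
WWWYYYY
WWWWWWW
WWWWKKW
After op 6 fill(4,0,G) [18 cells changed]:
GYYYBBB
GKYYBBB
GYYYBBB
GGGYYYY
GGGGGGG
GGGGKKG

Answer: GYYYBBB
GKYYBBB
GYYYBBB
GGGYYYY
GGGGGGG
GGGGKKG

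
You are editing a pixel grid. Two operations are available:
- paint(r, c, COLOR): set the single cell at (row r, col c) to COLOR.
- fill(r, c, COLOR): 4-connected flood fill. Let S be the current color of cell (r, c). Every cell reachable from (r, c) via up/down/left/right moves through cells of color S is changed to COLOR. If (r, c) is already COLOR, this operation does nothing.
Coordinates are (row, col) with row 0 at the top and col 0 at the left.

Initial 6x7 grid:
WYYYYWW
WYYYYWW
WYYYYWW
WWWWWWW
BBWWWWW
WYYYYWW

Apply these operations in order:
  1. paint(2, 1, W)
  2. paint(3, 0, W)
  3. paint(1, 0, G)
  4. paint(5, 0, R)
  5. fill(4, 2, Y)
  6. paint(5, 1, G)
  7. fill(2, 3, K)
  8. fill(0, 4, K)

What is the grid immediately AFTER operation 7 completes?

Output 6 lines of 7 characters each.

After op 1 paint(2,1,W):
WYYYYWW
WYYYYWW
WWYYYWW
WWWWWWW
BBWWWWW
WYYYYWW
After op 2 paint(3,0,W):
WYYYYWW
WYYYYWW
WWYYYWW
WWWWWWW
BBWWWWW
WYYYYWW
After op 3 paint(1,0,G):
WYYYYWW
GYYYYWW
WWYYYWW
WWWWWWW
BBWWWWW
WYYYYWW
After op 4 paint(5,0,R):
WYYYYWW
GYYYYWW
WWYYYWW
WWWWWWW
BBWWWWW
RYYYYWW
After op 5 fill(4,2,Y) [22 cells changed]:
WYYYYYY
GYYYYYY
YYYYYYY
YYYYYYY
BBYYYYY
RYYYYYY
After op 6 paint(5,1,G):
WYYYYYY
GYYYYYY
YYYYYYY
YYYYYYY
BBYYYYY
RGYYYYY
After op 7 fill(2,3,K) [36 cells changed]:
WKKKKKK
GKKKKKK
KKKKKKK
KKKKKKK
BBKKKKK
RGKKKKK

Answer: WKKKKKK
GKKKKKK
KKKKKKK
KKKKKKK
BBKKKKK
RGKKKKK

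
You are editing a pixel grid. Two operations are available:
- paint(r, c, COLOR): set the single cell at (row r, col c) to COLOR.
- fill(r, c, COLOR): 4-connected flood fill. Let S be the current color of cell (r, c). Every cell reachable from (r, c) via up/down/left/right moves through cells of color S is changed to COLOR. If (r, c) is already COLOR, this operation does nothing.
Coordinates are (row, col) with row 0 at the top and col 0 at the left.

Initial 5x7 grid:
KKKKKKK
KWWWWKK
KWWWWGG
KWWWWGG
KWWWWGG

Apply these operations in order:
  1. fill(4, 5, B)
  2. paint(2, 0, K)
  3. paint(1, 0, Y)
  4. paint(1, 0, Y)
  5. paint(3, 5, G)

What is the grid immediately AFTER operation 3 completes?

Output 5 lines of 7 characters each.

Answer: KKKKKKK
YWWWWKK
KWWWWBB
KWWWWBB
KWWWWBB

Derivation:
After op 1 fill(4,5,B) [6 cells changed]:
KKKKKKK
KWWWWKK
KWWWWBB
KWWWWBB
KWWWWBB
After op 2 paint(2,0,K):
KKKKKKK
KWWWWKK
KWWWWBB
KWWWWBB
KWWWWBB
After op 3 paint(1,0,Y):
KKKKKKK
YWWWWKK
KWWWWBB
KWWWWBB
KWWWWBB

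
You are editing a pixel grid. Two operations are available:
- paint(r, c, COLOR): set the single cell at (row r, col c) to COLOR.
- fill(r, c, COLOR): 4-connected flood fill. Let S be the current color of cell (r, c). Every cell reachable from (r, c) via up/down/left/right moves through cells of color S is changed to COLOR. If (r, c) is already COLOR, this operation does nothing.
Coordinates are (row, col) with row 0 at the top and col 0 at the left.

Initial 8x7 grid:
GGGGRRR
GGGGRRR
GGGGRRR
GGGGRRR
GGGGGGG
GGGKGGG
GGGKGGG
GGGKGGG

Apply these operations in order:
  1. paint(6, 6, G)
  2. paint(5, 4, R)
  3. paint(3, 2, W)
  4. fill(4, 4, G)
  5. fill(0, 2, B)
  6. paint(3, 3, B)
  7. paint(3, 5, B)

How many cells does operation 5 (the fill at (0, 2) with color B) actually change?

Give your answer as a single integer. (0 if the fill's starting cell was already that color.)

Answer: 39

Derivation:
After op 1 paint(6,6,G):
GGGGRRR
GGGGRRR
GGGGRRR
GGGGRRR
GGGGGGG
GGGKGGG
GGGKGGG
GGGKGGG
After op 2 paint(5,4,R):
GGGGRRR
GGGGRRR
GGGGRRR
GGGGRRR
GGGGGGG
GGGKRGG
GGGKGGG
GGGKGGG
After op 3 paint(3,2,W):
GGGGRRR
GGGGRRR
GGGGRRR
GGWGRRR
GGGGGGG
GGGKRGG
GGGKGGG
GGGKGGG
After op 4 fill(4,4,G) [0 cells changed]:
GGGGRRR
GGGGRRR
GGGGRRR
GGWGRRR
GGGGGGG
GGGKRGG
GGGKGGG
GGGKGGG
After op 5 fill(0,2,B) [39 cells changed]:
BBBBRRR
BBBBRRR
BBBBRRR
BBWBRRR
BBBBBBB
BBBKRBB
BBBKBBB
BBBKBBB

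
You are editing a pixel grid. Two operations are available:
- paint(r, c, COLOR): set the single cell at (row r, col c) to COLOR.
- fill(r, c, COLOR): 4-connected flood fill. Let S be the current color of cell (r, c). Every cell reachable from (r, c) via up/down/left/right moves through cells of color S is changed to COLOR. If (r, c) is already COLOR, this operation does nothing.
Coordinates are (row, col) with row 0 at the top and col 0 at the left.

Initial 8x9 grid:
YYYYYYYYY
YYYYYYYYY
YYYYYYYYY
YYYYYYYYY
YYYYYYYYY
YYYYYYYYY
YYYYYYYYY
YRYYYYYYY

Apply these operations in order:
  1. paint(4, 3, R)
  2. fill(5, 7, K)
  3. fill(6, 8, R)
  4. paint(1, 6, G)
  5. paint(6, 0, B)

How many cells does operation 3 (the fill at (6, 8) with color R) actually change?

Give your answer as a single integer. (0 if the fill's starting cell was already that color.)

Answer: 70

Derivation:
After op 1 paint(4,3,R):
YYYYYYYYY
YYYYYYYYY
YYYYYYYYY
YYYYYYYYY
YYYRYYYYY
YYYYYYYYY
YYYYYYYYY
YRYYYYYYY
After op 2 fill(5,7,K) [70 cells changed]:
KKKKKKKKK
KKKKKKKKK
KKKKKKKKK
KKKKKKKKK
KKKRKKKKK
KKKKKKKKK
KKKKKKKKK
KRKKKKKKK
After op 3 fill(6,8,R) [70 cells changed]:
RRRRRRRRR
RRRRRRRRR
RRRRRRRRR
RRRRRRRRR
RRRRRRRRR
RRRRRRRRR
RRRRRRRRR
RRRRRRRRR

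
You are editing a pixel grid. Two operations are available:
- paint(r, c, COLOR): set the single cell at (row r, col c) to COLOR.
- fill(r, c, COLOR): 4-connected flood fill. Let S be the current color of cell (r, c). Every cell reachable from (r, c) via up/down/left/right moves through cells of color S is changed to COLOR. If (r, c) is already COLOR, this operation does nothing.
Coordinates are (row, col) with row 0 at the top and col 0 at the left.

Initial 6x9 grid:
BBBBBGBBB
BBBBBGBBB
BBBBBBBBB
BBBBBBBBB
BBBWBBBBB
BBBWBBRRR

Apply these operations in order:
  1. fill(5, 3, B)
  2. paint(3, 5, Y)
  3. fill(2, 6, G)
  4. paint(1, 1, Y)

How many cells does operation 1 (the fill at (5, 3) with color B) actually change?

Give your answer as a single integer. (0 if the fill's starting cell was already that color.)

Answer: 2

Derivation:
After op 1 fill(5,3,B) [2 cells changed]:
BBBBBGBBB
BBBBBGBBB
BBBBBBBBB
BBBBBBBBB
BBBBBBBBB
BBBBBBRRR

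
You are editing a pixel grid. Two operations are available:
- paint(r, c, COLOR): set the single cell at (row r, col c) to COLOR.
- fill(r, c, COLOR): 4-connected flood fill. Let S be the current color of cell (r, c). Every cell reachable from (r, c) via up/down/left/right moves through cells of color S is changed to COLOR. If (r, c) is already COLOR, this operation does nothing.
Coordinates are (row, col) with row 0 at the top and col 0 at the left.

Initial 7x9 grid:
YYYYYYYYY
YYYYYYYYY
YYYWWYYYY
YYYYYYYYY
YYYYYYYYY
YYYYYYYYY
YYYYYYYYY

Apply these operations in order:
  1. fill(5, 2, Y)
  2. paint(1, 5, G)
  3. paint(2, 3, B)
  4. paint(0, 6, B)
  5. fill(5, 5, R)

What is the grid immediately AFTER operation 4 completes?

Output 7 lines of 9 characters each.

Answer: YYYYYYBYY
YYYYYGYYY
YYYBWYYYY
YYYYYYYYY
YYYYYYYYY
YYYYYYYYY
YYYYYYYYY

Derivation:
After op 1 fill(5,2,Y) [0 cells changed]:
YYYYYYYYY
YYYYYYYYY
YYYWWYYYY
YYYYYYYYY
YYYYYYYYY
YYYYYYYYY
YYYYYYYYY
After op 2 paint(1,5,G):
YYYYYYYYY
YYYYYGYYY
YYYWWYYYY
YYYYYYYYY
YYYYYYYYY
YYYYYYYYY
YYYYYYYYY
After op 3 paint(2,3,B):
YYYYYYYYY
YYYYYGYYY
YYYBWYYYY
YYYYYYYYY
YYYYYYYYY
YYYYYYYYY
YYYYYYYYY
After op 4 paint(0,6,B):
YYYYYYBYY
YYYYYGYYY
YYYBWYYYY
YYYYYYYYY
YYYYYYYYY
YYYYYYYYY
YYYYYYYYY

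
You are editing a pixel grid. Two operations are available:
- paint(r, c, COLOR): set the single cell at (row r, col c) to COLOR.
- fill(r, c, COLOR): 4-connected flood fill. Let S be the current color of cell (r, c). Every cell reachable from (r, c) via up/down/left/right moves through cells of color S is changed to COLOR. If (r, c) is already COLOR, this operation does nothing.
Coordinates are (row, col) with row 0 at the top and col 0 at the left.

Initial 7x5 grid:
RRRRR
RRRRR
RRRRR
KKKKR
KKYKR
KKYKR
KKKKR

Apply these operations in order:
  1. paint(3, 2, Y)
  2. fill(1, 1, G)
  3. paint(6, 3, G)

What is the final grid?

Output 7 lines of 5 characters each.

Answer: GGGGG
GGGGG
GGGGG
KKYKG
KKYKG
KKYKG
KKKGG

Derivation:
After op 1 paint(3,2,Y):
RRRRR
RRRRR
RRRRR
KKYKR
KKYKR
KKYKR
KKKKR
After op 2 fill(1,1,G) [19 cells changed]:
GGGGG
GGGGG
GGGGG
KKYKG
KKYKG
KKYKG
KKKKG
After op 3 paint(6,3,G):
GGGGG
GGGGG
GGGGG
KKYKG
KKYKG
KKYKG
KKKGG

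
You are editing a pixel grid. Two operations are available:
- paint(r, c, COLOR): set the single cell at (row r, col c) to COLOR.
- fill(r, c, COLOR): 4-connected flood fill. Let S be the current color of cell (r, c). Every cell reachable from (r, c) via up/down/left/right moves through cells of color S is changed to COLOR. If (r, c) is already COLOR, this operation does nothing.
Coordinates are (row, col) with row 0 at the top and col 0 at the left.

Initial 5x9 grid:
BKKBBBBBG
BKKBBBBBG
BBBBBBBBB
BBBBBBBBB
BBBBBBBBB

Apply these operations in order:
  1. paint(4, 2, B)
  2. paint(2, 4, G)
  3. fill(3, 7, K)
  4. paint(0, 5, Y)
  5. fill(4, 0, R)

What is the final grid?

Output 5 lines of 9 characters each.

Answer: RRRRRYRRG
RRRRRRRRG
RRRRGRRRR
RRRRRRRRR
RRRRRRRRR

Derivation:
After op 1 paint(4,2,B):
BKKBBBBBG
BKKBBBBBG
BBBBBBBBB
BBBBBBBBB
BBBBBBBBB
After op 2 paint(2,4,G):
BKKBBBBBG
BKKBBBBBG
BBBBGBBBB
BBBBBBBBB
BBBBBBBBB
After op 3 fill(3,7,K) [38 cells changed]:
KKKKKKKKG
KKKKKKKKG
KKKKGKKKK
KKKKKKKKK
KKKKKKKKK
After op 4 paint(0,5,Y):
KKKKKYKKG
KKKKKKKKG
KKKKGKKKK
KKKKKKKKK
KKKKKKKKK
After op 5 fill(4,0,R) [41 cells changed]:
RRRRRYRRG
RRRRRRRRG
RRRRGRRRR
RRRRRRRRR
RRRRRRRRR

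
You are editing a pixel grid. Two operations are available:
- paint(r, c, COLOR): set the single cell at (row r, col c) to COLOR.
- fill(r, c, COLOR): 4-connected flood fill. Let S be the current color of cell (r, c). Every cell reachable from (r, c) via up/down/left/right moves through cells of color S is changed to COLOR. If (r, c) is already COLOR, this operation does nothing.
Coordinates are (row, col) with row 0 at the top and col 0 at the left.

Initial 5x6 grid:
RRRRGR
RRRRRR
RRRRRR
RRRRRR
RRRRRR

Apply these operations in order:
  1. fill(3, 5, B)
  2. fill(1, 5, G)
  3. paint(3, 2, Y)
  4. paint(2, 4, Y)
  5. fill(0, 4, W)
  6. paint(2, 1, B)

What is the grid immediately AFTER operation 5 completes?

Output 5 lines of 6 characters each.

After op 1 fill(3,5,B) [29 cells changed]:
BBBBGB
BBBBBB
BBBBBB
BBBBBB
BBBBBB
After op 2 fill(1,5,G) [29 cells changed]:
GGGGGG
GGGGGG
GGGGGG
GGGGGG
GGGGGG
After op 3 paint(3,2,Y):
GGGGGG
GGGGGG
GGGGGG
GGYGGG
GGGGGG
After op 4 paint(2,4,Y):
GGGGGG
GGGGGG
GGGGYG
GGYGGG
GGGGGG
After op 5 fill(0,4,W) [28 cells changed]:
WWWWWW
WWWWWW
WWWWYW
WWYWWW
WWWWWW

Answer: WWWWWW
WWWWWW
WWWWYW
WWYWWW
WWWWWW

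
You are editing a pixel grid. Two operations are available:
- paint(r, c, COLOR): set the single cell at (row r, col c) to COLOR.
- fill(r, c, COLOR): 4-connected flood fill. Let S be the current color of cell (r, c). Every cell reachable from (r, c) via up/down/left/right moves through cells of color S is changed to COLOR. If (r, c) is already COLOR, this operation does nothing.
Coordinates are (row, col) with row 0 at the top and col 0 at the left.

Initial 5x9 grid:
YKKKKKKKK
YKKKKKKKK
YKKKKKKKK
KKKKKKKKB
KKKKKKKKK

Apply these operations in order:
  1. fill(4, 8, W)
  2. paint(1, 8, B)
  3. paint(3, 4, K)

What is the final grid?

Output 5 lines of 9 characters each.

Answer: YWWWWWWWW
YWWWWWWWB
YWWWWWWWW
WWWWKWWWB
WWWWWWWWW

Derivation:
After op 1 fill(4,8,W) [41 cells changed]:
YWWWWWWWW
YWWWWWWWW
YWWWWWWWW
WWWWWWWWB
WWWWWWWWW
After op 2 paint(1,8,B):
YWWWWWWWW
YWWWWWWWB
YWWWWWWWW
WWWWWWWWB
WWWWWWWWW
After op 3 paint(3,4,K):
YWWWWWWWW
YWWWWWWWB
YWWWWWWWW
WWWWKWWWB
WWWWWWWWW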